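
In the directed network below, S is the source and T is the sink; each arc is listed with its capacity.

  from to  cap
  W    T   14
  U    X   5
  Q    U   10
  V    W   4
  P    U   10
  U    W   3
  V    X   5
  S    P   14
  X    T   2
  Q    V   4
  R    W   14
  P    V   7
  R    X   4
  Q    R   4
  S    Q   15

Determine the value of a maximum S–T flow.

Augment S→P→U→W→T: bottleneck 3, flow now 3.
Augment S→P→U→X→T: bottleneck 2, flow now 5.
Augment S→P→V→W→T: bottleneck 4, flow now 9.
Augment S→Q→R→W→T: bottleneck 4, flow now 13.
No augmenting path remains; maximum flow = 13.
In the residual graph, reachable from S: {S, P, Q, U, V, X}.
Min-cut edges: Q→R (4), U→W (3), V→W (4), X→T (2); capacity 4 + 3 + 4 + 2 = 13.
This cut is saturated, so no flow can exceed 13.

13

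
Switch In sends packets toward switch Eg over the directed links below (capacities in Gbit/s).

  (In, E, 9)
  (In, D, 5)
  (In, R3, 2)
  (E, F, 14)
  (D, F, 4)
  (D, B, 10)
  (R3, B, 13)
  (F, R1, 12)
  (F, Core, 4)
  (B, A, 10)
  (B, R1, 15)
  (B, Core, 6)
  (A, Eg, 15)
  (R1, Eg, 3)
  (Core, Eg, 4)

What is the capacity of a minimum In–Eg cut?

14

Augment In→E→F→R1→Eg: bottleneck 3, flow now 3.
Augment In→E→F→Core→Eg: bottleneck 4, flow now 7.
Augment In→D→B→A→Eg: bottleneck 5, flow now 12.
Augment In→R3→B→A→Eg: bottleneck 2, flow now 14.
No augmenting path remains; maximum flow = 14.
By max-flow min-cut, the minimum cut capacity equals the max flow.
In the residual graph, reachable from In: {In, E, F, R1}.
Min-cut edges: In→D (5), In→R3 (2), F→Core (4), R1→Eg (3); capacity 5 + 2 + 4 + 3 = 14.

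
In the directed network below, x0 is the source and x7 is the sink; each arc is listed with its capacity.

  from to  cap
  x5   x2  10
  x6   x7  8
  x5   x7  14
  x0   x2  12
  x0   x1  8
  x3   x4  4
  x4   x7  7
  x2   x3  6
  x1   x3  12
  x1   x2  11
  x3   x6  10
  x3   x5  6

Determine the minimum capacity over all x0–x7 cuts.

Augment x0→x1→x3→x4→x7: bottleneck 4, flow now 4.
Augment x0→x1→x3→x5→x7: bottleneck 4, flow now 8.
Augment x0→x2→x3→x5→x7: bottleneck 2, flow now 10.
Augment x0→x2→x3→x6→x7: bottleneck 4, flow now 14.
No augmenting path remains; maximum flow = 14.
By max-flow min-cut, the minimum cut capacity equals the max flow.
In the residual graph, reachable from x0: {x0, x2}.
Min-cut edges: x0→x1 (8), x2→x3 (6); capacity 8 + 6 = 14.

14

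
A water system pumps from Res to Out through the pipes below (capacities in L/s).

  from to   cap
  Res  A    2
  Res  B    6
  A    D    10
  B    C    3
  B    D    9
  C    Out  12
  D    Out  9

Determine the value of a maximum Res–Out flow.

Augment Res→A→D→Out: bottleneck 2, flow now 2.
Augment Res→B→C→Out: bottleneck 3, flow now 5.
Augment Res→B→D→Out: bottleneck 3, flow now 8.
No augmenting path remains; maximum flow = 8.
In the residual graph, reachable from Res: {Res}.
Min-cut edges: Res→A (2), Res→B (6); capacity 2 + 6 = 8.
This cut is saturated, so no flow can exceed 8.

8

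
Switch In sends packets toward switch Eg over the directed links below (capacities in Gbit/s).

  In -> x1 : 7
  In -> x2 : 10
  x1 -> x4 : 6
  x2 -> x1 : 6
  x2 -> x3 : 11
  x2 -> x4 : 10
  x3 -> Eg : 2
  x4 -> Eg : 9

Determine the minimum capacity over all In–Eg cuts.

11

Augment In→x1→x4→Eg: bottleneck 6, flow now 6.
Augment In→x2→x3→Eg: bottleneck 2, flow now 8.
Augment In→x2→x4→Eg: bottleneck 3, flow now 11.
No augmenting path remains; maximum flow = 11.
By max-flow min-cut, the minimum cut capacity equals the max flow.
In the residual graph, reachable from In: {In, x1, x2, x3, x4}.
Min-cut edges: x3→Eg (2), x4→Eg (9); capacity 2 + 9 = 11.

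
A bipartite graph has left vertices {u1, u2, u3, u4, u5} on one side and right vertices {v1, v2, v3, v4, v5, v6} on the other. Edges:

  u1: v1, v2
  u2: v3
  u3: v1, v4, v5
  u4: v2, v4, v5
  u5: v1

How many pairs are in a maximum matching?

5

Unit-capacity flow: source→left, listed edges, right→sink; max matching = max flow.
Augmenting path u1→v1 (+1); matched 1.
Augmenting path u2→v3 (+1); matched 2.
Augmenting path u3→v4 (+1); matched 3.
Augmenting path u4→v2 (+1); matched 4.
Augmenting path u5→v1→u1→v2→u4→v5 (+1); matched 5.
No augmenting path remains; maximum matching = 5.
König certificate: {u1, u2, u3, u4, u5} is a vertex cover of size 5 (every listed pair touches it), so no matching can be larger.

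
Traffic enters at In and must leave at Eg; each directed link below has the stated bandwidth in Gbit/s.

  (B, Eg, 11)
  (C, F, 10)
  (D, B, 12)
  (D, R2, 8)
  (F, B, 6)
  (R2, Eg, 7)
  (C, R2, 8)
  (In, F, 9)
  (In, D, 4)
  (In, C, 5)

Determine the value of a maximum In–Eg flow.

15

Augment In→C→R2→Eg: bottleneck 5, flow now 5.
Augment In→F→B→Eg: bottleneck 6, flow now 11.
Augment In→D→B→Eg: bottleneck 4, flow now 15.
No augmenting path remains; maximum flow = 15.
In the residual graph, reachable from In: {In, F}.
Min-cut edges: In→C (5), In→D (4), F→B (6); capacity 5 + 4 + 6 = 15.
This cut is saturated, so no flow can exceed 15.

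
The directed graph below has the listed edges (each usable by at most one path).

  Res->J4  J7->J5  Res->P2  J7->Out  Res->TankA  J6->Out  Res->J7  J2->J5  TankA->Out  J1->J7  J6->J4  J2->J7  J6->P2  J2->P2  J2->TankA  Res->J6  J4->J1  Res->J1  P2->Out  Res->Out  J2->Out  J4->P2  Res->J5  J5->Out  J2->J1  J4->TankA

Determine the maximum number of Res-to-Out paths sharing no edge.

6

Assign every edge capacity 1; by Menger, the answer equals the max flow.
Path Res→Out (+1); total 1.
Path Res→J6→Out (+1); total 2.
Path Res→P2→Out (+1); total 3.
Path Res→J7→Out (+1); total 4.
Path Res→TankA→Out (+1); total 5.
Path Res→J5→Out (+1); total 6.
No residual Res→Out path; max flow = 6.
Certifying cut of size 6: {J5→Out, J7→Out, P2→Out, Res→J6, Res→Out, TankA→Out}.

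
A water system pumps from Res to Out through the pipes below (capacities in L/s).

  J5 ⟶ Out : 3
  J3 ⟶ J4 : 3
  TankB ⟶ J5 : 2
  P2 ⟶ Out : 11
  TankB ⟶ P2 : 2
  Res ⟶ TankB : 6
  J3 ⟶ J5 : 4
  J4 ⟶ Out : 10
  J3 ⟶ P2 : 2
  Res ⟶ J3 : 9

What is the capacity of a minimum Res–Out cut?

10

Augment Res→J3→J4→Out: bottleneck 3, flow now 3.
Augment Res→J3→J5→Out: bottleneck 3, flow now 6.
Augment Res→J3→P2→Out: bottleneck 2, flow now 8.
Augment Res→TankB→P2→Out: bottleneck 2, flow now 10.
No augmenting path remains; maximum flow = 10.
By max-flow min-cut, the minimum cut capacity equals the max flow.
In the residual graph, reachable from Res: {Res, J3, TankB, J5}.
Min-cut edges: J3→J4 (3), J3→P2 (2), TankB→P2 (2), J5→Out (3); capacity 3 + 2 + 2 + 3 = 10.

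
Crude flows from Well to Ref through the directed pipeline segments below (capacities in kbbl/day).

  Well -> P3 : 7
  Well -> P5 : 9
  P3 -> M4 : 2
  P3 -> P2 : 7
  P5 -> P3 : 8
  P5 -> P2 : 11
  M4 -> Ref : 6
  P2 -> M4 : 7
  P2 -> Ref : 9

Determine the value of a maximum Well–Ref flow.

Augment Well→P3→M4→Ref: bottleneck 2, flow now 2.
Augment Well→P3→P2→Ref: bottleneck 5, flow now 7.
Augment Well→P5→P2→Ref: bottleneck 4, flow now 11.
Augment Well→P5→P2→M4→Ref: bottleneck 4, flow now 15.
No augmenting path remains; maximum flow = 15.
In the residual graph, reachable from Well: {Well, P3, P5, M4, P2}.
Min-cut edges: M4→Ref (6), P2→Ref (9); capacity 6 + 9 = 15.
This cut is saturated, so no flow can exceed 15.

15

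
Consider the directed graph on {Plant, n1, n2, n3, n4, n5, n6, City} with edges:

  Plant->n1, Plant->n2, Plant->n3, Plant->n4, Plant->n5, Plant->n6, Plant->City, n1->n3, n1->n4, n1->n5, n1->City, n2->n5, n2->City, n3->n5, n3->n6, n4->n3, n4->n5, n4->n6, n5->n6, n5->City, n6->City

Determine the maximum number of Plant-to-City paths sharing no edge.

5

Assign every edge capacity 1; by Menger, the answer equals the max flow.
Path Plant→City (+1); total 1.
Path Plant→n1→City (+1); total 2.
Path Plant→n2→City (+1); total 3.
Path Plant→n5→City (+1); total 4.
Path Plant→n6→City (+1); total 5.
No residual Plant→City path; max flow = 5.
Certifying cut of size 5: {Plant→City, Plant→n1, Plant→n2, n5→City, n6→City}.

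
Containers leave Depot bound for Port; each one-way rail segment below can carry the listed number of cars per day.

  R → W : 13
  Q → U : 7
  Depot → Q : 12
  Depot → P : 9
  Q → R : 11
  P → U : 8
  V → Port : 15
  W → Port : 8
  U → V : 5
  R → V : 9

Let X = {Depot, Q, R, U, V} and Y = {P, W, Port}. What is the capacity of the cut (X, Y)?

Edges leaving {Depot, Q, R, U, V}: Depot→P (9), R→W (13), V→Port (15).
Cut capacity = 9 + 13 + 15 = 37.

37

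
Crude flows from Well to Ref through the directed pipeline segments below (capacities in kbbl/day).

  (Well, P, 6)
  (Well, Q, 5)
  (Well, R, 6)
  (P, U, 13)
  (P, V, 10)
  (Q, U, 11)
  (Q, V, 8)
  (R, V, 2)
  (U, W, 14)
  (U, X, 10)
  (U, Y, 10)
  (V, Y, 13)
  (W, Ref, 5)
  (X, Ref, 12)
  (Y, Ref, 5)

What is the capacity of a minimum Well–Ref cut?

13

Augment Well→P→U→W→Ref: bottleneck 5, flow now 5.
Augment Well→P→U→X→Ref: bottleneck 1, flow now 6.
Augment Well→Q→U→X→Ref: bottleneck 5, flow now 11.
Augment Well→R→V→Y→Ref: bottleneck 2, flow now 13.
No augmenting path remains; maximum flow = 13.
By max-flow min-cut, the minimum cut capacity equals the max flow.
In the residual graph, reachable from Well: {Well, R}.
Min-cut edges: Well→P (6), Well→Q (5), R→V (2); capacity 6 + 5 + 2 = 13.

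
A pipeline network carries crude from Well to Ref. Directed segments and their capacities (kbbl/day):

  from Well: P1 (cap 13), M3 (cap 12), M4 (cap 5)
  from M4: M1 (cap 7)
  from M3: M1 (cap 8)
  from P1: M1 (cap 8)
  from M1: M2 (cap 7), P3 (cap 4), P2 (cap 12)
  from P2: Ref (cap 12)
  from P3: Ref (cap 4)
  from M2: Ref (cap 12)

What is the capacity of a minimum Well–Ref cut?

21

Augment Well→M4→M1→P2→Ref: bottleneck 5, flow now 5.
Augment Well→M3→M1→P2→Ref: bottleneck 7, flow now 12.
Augment Well→M3→M1→P3→Ref: bottleneck 1, flow now 13.
Augment Well→P1→M1→P3→Ref: bottleneck 3, flow now 16.
Augment Well→P1→M1→M2→Ref: bottleneck 5, flow now 21.
No augmenting path remains; maximum flow = 21.
By max-flow min-cut, the minimum cut capacity equals the max flow.
In the residual graph, reachable from Well: {Well, M3, P1}.
Min-cut edges: Well→M4 (5), M3→M1 (8), P1→M1 (8); capacity 5 + 8 + 8 = 21.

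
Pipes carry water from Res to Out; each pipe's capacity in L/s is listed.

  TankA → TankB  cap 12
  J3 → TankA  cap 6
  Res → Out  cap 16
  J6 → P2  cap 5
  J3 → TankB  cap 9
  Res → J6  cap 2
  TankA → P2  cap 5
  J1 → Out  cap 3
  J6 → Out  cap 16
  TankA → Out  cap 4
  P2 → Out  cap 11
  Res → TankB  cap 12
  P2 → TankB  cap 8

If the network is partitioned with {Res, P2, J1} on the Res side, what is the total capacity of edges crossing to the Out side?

52

Edges leaving {Res, P2, J1}: Res→J6 (2), Res→TankB (12), Res→Out (16), P2→TankB (8), P2→Out (11), J1→Out (3).
Cut capacity = 2 + 12 + 16 + 8 + 11 + 3 = 52.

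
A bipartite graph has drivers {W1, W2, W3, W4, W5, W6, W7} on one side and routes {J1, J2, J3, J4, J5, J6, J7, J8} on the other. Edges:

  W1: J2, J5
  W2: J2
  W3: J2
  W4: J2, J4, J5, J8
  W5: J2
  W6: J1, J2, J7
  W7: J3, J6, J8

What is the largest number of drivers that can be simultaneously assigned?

Unit-capacity flow: source→left, listed edges, right→sink; max matching = max flow.
Augmenting path W1→J2 (+1); matched 1.
Augmenting path W4→J4 (+1); matched 2.
Augmenting path W6→J1 (+1); matched 3.
Augmenting path W7→J3 (+1); matched 4.
Augmenting path W2→J2→W1→J5 (+1); matched 5.
No augmenting path remains; maximum matching = 5.
König certificate: {W1, W4, W6, W7, J2} is a vertex cover of size 5 (every listed pair touches it), so no matching can be larger.

5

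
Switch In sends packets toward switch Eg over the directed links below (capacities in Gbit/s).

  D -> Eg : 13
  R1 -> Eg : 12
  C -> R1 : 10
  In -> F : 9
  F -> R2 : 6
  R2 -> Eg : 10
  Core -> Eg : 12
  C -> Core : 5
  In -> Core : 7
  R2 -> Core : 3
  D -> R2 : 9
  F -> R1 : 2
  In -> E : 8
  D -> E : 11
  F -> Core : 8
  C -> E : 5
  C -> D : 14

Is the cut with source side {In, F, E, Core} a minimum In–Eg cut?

Given cut capacity: 6 + 2 + 12 = 20.
Augment In→Core→Eg: bottleneck 7, flow now 7.
Augment In→F→R2→Eg: bottleneck 6, flow now 13.
Augment In→F→R1→Eg: bottleneck 2, flow now 15.
Augment In→F→Core→Eg: bottleneck 1, flow now 16.
No augmenting path remains; maximum flow = 16.
In the residual graph, reachable from In: {In, E}.
Min-cut edges: In→F (9), In→Core (7); capacity 9 + 7 = 16.
Cut capacity 20 exceeds the max flow 16, so it is not minimum.

No — its capacity is 20, but the minimum cut has capacity 16.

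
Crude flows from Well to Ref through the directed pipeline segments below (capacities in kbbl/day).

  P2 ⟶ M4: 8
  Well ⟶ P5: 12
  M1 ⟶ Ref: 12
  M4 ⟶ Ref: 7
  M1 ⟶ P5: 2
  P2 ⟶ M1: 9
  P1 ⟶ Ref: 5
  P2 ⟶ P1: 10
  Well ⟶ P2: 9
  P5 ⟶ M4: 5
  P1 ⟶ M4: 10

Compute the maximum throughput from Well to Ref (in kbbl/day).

14

Augment Well→P2→P1→Ref: bottleneck 5, flow now 5.
Augment Well→P2→M4→Ref: bottleneck 4, flow now 9.
Augment Well→P5→M4→Ref: bottleneck 3, flow now 12.
Augment Well→P5→M4→P2→M1→Ref: bottleneck 2, flow now 14. (uses reverse residual edge)
No augmenting path remains; maximum flow = 14.
In the residual graph, reachable from Well: {Well, P5}.
Min-cut edges: Well→P2 (9), P5→M4 (5); capacity 9 + 5 = 14.
This cut is saturated, so no flow can exceed 14.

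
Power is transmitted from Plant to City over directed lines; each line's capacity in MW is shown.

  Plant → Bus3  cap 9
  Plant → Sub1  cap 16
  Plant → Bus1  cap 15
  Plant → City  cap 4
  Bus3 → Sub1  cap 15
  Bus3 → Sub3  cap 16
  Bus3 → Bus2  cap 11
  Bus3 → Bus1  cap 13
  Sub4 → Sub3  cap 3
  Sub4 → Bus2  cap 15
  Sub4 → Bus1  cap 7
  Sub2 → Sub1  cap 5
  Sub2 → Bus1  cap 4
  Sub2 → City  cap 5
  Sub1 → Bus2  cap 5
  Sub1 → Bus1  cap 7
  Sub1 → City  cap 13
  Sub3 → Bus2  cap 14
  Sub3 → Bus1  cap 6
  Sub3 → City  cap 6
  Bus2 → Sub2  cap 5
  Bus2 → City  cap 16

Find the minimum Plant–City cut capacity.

Augment Plant→City: bottleneck 4, flow now 4.
Augment Plant→Sub1→City: bottleneck 13, flow now 17.
Augment Plant→Bus3→Sub3→City: bottleneck 6, flow now 23.
Augment Plant→Bus3→Bus2→City: bottleneck 3, flow now 26.
Augment Plant→Sub1→Bus2→City: bottleneck 3, flow now 29.
No augmenting path remains; maximum flow = 29.
By max-flow min-cut, the minimum cut capacity equals the max flow.
In the residual graph, reachable from Plant: {Plant, Bus1}.
Min-cut edges: Plant→Bus3 (9), Plant→Sub1 (16), Plant→City (4); capacity 9 + 16 + 4 = 29.

29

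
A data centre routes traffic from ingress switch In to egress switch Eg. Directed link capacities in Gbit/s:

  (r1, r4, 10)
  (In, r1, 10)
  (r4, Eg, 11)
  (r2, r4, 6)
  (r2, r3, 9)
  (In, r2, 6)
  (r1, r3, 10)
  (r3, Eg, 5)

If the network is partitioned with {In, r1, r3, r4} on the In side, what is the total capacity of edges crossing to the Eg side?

22

Edges leaving {In, r1, r3, r4}: In→r2 (6), r3→Eg (5), r4→Eg (11).
Cut capacity = 6 + 5 + 11 = 22.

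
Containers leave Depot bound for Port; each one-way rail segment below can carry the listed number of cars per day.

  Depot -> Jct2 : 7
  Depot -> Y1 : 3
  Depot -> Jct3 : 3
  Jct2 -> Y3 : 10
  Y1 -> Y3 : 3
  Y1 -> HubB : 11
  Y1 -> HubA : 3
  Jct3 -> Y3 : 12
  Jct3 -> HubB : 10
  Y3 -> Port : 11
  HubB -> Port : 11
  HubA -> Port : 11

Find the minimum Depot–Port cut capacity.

Augment Depot→Jct2→Y3→Port: bottleneck 7, flow now 7.
Augment Depot→Y1→Y3→Port: bottleneck 3, flow now 10.
Augment Depot→Jct3→Y3→Port: bottleneck 1, flow now 11.
Augment Depot→Jct3→HubB→Port: bottleneck 2, flow now 13.
No augmenting path remains; maximum flow = 13.
By max-flow min-cut, the minimum cut capacity equals the max flow.
In the residual graph, reachable from Depot: {Depot}.
Min-cut edges: Depot→Jct2 (7), Depot→Y1 (3), Depot→Jct3 (3); capacity 7 + 3 + 3 = 13.

13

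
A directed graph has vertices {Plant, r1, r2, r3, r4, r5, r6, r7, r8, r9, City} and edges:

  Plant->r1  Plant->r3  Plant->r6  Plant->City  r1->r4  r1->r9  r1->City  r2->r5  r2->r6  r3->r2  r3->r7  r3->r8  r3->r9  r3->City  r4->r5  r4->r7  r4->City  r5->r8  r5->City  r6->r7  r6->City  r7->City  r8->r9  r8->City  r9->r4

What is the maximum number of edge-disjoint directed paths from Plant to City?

4

Assign every edge capacity 1; by Menger, the answer equals the max flow.
Path Plant→City (+1); total 1.
Path Plant→r1→City (+1); total 2.
Path Plant→r3→City (+1); total 3.
Path Plant→r6→City (+1); total 4.
No residual Plant→City path; max flow = 4.
Certifying cut of size 4: {Plant→City, Plant→r1, Plant→r3, Plant→r6}.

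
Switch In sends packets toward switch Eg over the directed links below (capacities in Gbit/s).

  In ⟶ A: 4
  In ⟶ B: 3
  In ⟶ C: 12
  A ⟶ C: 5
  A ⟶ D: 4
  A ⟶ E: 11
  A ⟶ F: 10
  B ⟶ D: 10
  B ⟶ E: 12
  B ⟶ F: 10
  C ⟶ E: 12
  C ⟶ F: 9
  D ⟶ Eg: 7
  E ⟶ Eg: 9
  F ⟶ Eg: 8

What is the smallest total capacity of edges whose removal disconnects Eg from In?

Augment In→A→D→Eg: bottleneck 4, flow now 4.
Augment In→B→D→Eg: bottleneck 3, flow now 7.
Augment In→C→E→Eg: bottleneck 9, flow now 16.
Augment In→C→F→Eg: bottleneck 3, flow now 19.
No augmenting path remains; maximum flow = 19.
By max-flow min-cut, the minimum cut capacity equals the max flow.
In the residual graph, reachable from In: {In}.
Min-cut edges: In→A (4), In→B (3), In→C (12); capacity 4 + 3 + 12 = 19.

19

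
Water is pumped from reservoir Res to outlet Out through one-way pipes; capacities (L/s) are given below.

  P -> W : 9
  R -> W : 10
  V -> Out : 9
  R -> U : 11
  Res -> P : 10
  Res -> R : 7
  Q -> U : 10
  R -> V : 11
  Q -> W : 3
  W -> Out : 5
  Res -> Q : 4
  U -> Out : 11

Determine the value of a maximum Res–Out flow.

Augment Res→P→W→Out: bottleneck 5, flow now 5.
Augment Res→Q→U→Out: bottleneck 4, flow now 9.
Augment Res→R→U→Out: bottleneck 7, flow now 16.
No augmenting path remains; maximum flow = 16.
In the residual graph, reachable from Res: {Res, P, W}.
Min-cut edges: Res→Q (4), Res→R (7), W→Out (5); capacity 4 + 7 + 5 = 16.
This cut is saturated, so no flow can exceed 16.

16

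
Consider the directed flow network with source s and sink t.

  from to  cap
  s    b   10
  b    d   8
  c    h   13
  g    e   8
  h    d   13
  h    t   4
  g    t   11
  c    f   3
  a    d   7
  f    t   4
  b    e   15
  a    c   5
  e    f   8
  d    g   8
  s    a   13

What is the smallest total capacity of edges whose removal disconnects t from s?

16

Augment s→a→c→f→t: bottleneck 3, flow now 3.
Augment s→a→c→h→t: bottleneck 2, flow now 5.
Augment s→a→d→g→t: bottleneck 7, flow now 12.
Augment s→b→d→g→t: bottleneck 1, flow now 13.
Augment s→b→e→f→t: bottleneck 1, flow now 14.
Augment s→b→e→f→c→h→t: bottleneck 2, flow now 16. (uses reverse residual edge)
No augmenting path remains; maximum flow = 16.
By max-flow min-cut, the minimum cut capacity equals the max flow.
In the residual graph, reachable from s: {s, a, b, c, d, e, f, h}.
Min-cut edges: d→g (8), f→t (4), h→t (4); capacity 8 + 4 + 4 = 16.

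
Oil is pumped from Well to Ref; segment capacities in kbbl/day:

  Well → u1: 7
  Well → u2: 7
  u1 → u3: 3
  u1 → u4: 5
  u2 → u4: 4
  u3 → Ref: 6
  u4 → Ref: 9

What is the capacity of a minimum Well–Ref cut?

Augment Well→u1→u3→Ref: bottleneck 3, flow now 3.
Augment Well→u1→u4→Ref: bottleneck 4, flow now 7.
Augment Well→u2→u4→Ref: bottleneck 4, flow now 11.
No augmenting path remains; maximum flow = 11.
By max-flow min-cut, the minimum cut capacity equals the max flow.
In the residual graph, reachable from Well: {Well, u2}.
Min-cut edges: Well→u1 (7), u2→u4 (4); capacity 7 + 4 = 11.

11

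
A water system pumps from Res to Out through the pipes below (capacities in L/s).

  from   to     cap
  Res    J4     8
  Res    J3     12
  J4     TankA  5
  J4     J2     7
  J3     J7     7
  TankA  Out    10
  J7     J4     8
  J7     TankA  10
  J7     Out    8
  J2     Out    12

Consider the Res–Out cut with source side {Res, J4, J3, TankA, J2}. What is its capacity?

29

Edges leaving {Res, J4, J3, TankA, J2}: J3→J7 (7), TankA→Out (10), J2→Out (12).
Cut capacity = 7 + 10 + 12 = 29.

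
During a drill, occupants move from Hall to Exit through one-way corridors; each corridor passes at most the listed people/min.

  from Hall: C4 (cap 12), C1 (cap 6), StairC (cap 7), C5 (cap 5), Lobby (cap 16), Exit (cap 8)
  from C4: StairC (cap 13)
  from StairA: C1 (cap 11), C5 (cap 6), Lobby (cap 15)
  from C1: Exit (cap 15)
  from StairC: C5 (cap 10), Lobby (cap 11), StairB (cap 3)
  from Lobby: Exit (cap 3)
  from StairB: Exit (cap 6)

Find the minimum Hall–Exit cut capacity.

20

Augment Hall→Exit: bottleneck 8, flow now 8.
Augment Hall→C1→Exit: bottleneck 6, flow now 14.
Augment Hall→Lobby→Exit: bottleneck 3, flow now 17.
Augment Hall→StairC→StairB→Exit: bottleneck 3, flow now 20.
No augmenting path remains; maximum flow = 20.
By max-flow min-cut, the minimum cut capacity equals the max flow.
In the residual graph, reachable from Hall: {Hall, C4, StairC, C5, Lobby}.
Min-cut edges: Hall→C1 (6), Hall→Exit (8), StairC→StairB (3), Lobby→Exit (3); capacity 6 + 8 + 3 + 3 = 20.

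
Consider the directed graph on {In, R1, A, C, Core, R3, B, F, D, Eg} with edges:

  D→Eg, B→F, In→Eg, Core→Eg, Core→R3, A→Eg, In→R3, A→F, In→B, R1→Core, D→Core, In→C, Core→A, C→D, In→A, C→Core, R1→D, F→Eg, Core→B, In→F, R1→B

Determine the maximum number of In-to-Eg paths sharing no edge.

4

Assign every edge capacity 1; by Menger, the answer equals the max flow.
Path In→Eg (+1); total 1.
Path In→A→Eg (+1); total 2.
Path In→F→Eg (+1); total 3.
Path In→C→Core→Eg (+1); total 4.
No residual In→Eg path; max flow = 4.
Certifying cut of size 4: {F→Eg, In→A, In→C, In→Eg}.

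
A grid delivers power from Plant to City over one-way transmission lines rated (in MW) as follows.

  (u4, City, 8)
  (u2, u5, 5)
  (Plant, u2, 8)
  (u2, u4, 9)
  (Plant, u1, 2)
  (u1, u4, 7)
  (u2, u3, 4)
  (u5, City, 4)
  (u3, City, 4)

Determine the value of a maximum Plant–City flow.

10

Augment Plant→u1→u4→City: bottleneck 2, flow now 2.
Augment Plant→u2→u3→City: bottleneck 4, flow now 6.
Augment Plant→u2→u4→City: bottleneck 4, flow now 10.
No augmenting path remains; maximum flow = 10.
In the residual graph, reachable from Plant: {Plant}.
Min-cut edges: Plant→u1 (2), Plant→u2 (8); capacity 2 + 8 = 10.
This cut is saturated, so no flow can exceed 10.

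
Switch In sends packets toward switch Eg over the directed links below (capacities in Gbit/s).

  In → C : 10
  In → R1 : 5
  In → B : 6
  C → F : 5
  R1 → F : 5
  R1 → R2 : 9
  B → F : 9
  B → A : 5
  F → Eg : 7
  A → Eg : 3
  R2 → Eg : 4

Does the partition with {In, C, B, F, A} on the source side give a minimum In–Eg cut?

No — its capacity is 15, but the minimum cut has capacity 14.

Given cut capacity: 5 + 7 + 3 = 15.
Augment In→C→F→Eg: bottleneck 5, flow now 5.
Augment In→R1→F→Eg: bottleneck 2, flow now 7.
Augment In→R1→R2→Eg: bottleneck 3, flow now 10.
Augment In→B→A→Eg: bottleneck 3, flow now 13.
Augment In→B→F→R1→R2→Eg: bottleneck 1, flow now 14. (uses reverse residual edge)
No augmenting path remains; maximum flow = 14.
In the residual graph, reachable from In: {In, C, R1, B, F, A, R2}.
Min-cut edges: F→Eg (7), A→Eg (3), R2→Eg (4); capacity 7 + 3 + 4 = 14.
Cut capacity 15 exceeds the max flow 14, so it is not minimum.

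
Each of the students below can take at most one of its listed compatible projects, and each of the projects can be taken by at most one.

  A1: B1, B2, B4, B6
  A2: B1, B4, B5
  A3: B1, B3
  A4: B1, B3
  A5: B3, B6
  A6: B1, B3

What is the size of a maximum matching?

Unit-capacity flow: source→left, listed edges, right→sink; max matching = max flow.
Augmenting path A1→B1 (+1); matched 1.
Augmenting path A2→B4 (+1); matched 2.
Augmenting path A3→B3 (+1); matched 3.
Augmenting path A5→B6 (+1); matched 4.
Augmenting path A4→B1→A1→B2 (+1); matched 5.
No augmenting path remains; maximum matching = 5.
König certificate: {A1, A2, A5, B1, B3} is a vertex cover of size 5 (every listed pair touches it), so no matching can be larger.

5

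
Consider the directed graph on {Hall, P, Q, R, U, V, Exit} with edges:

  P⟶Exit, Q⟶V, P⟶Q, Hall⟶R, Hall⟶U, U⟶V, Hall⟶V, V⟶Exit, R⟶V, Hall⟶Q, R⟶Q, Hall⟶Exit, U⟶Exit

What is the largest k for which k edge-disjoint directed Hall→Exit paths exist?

3

Assign every edge capacity 1; by Menger, the answer equals the max flow.
Path Hall→Exit (+1); total 1.
Path Hall→U→Exit (+1); total 2.
Path Hall→V→Exit (+1); total 3.
No residual Hall→Exit path; max flow = 3.
Certifying cut of size 3: {Hall→Exit, Hall→U, V→Exit}.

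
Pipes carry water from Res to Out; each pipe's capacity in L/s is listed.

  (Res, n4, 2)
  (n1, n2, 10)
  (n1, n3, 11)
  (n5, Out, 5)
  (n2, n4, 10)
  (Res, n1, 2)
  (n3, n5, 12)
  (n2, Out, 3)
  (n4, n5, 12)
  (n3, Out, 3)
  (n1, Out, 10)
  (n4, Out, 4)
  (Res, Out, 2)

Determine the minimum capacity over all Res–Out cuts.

Augment Res→Out: bottleneck 2, flow now 2.
Augment Res→n1→Out: bottleneck 2, flow now 4.
Augment Res→n4→Out: bottleneck 2, flow now 6.
No augmenting path remains; maximum flow = 6.
By max-flow min-cut, the minimum cut capacity equals the max flow.
In the residual graph, reachable from Res: {Res}.
Min-cut edges: Res→n1 (2), Res→n4 (2), Res→Out (2); capacity 2 + 2 + 2 = 6.

6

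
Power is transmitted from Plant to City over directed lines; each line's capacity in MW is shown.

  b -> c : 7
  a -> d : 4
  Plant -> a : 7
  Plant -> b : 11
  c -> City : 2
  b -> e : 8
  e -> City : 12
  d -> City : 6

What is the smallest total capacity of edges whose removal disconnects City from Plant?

14

Augment Plant→a→d→City: bottleneck 4, flow now 4.
Augment Plant→b→c→City: bottleneck 2, flow now 6.
Augment Plant→b→e→City: bottleneck 8, flow now 14.
No augmenting path remains; maximum flow = 14.
By max-flow min-cut, the minimum cut capacity equals the max flow.
In the residual graph, reachable from Plant: {Plant, a, b, c}.
Min-cut edges: a→d (4), b→e (8), c→City (2); capacity 4 + 8 + 2 = 14.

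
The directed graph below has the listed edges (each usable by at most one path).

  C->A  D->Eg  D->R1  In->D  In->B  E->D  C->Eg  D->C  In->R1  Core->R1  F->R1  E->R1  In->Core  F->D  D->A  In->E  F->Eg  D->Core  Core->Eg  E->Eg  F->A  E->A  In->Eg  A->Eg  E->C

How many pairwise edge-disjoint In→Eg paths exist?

4

Assign every edge capacity 1; by Menger, the answer equals the max flow.
Path In→Eg (+1); total 1.
Path In→Core→Eg (+1); total 2.
Path In→E→Eg (+1); total 3.
Path In→D→Eg (+1); total 4.
No residual In→Eg path; max flow = 4.
Certifying cut of size 4: {In→Core, In→D, In→E, In→Eg}.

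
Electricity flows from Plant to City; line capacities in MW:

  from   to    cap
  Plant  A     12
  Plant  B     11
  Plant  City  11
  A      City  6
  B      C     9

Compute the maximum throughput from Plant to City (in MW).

Augment Plant→City: bottleneck 11, flow now 11.
Augment Plant→A→City: bottleneck 6, flow now 17.
No augmenting path remains; maximum flow = 17.
In the residual graph, reachable from Plant: {Plant, A, B, C}.
Min-cut edges: Plant→City (11), A→City (6); capacity 11 + 6 = 17.
This cut is saturated, so no flow can exceed 17.

17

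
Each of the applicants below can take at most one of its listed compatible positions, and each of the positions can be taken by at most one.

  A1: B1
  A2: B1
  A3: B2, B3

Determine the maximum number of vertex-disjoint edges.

Unit-capacity flow: source→left, listed edges, right→sink; max matching = max flow.
Augmenting path A1→B1 (+1); matched 1.
Augmenting path A3→B2 (+1); matched 2.
No augmenting path remains; maximum matching = 2.
König certificate: {A3, B1} is a vertex cover of size 2 (every listed pair touches it), so no matching can be larger.

2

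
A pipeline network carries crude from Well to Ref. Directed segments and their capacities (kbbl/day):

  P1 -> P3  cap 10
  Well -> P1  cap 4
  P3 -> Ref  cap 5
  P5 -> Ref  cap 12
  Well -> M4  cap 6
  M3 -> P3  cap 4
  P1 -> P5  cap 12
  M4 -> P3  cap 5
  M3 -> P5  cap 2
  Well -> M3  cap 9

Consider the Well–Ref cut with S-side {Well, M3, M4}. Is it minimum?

No — its capacity is 15, but the minimum cut has capacity 11.

Given cut capacity: 4 + 4 + 2 + 5 = 15.
Augment Well→M3→P3→Ref: bottleneck 4, flow now 4.
Augment Well→M3→P5→Ref: bottleneck 2, flow now 6.
Augment Well→P1→P3→Ref: bottleneck 1, flow now 7.
Augment Well→P1→P5→Ref: bottleneck 3, flow now 10.
Augment Well→M4→P3→P1→P5→Ref: bottleneck 1, flow now 11. (uses reverse residual edge)
No augmenting path remains; maximum flow = 11.
In the residual graph, reachable from Well: {Well, M3, M4, P3}.
Min-cut edges: Well→P1 (4), M3→P5 (2), P3→Ref (5); capacity 4 + 2 + 5 = 11.
Cut capacity 15 exceeds the max flow 11, so it is not minimum.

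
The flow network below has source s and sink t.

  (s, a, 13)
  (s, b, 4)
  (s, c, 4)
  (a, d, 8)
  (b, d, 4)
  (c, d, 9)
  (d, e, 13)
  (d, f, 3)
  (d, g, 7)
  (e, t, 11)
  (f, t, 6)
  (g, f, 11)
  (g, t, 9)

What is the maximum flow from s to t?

Augment s→a→d→e→t: bottleneck 8, flow now 8.
Augment s→b→d→e→t: bottleneck 3, flow now 11.
Augment s→b→d→f→t: bottleneck 1, flow now 12.
Augment s→c→d→f→t: bottleneck 2, flow now 14.
Augment s→c→d→g→t: bottleneck 2, flow now 16.
No augmenting path remains; maximum flow = 16.
In the residual graph, reachable from s: {s, a}.
Min-cut edges: s→b (4), s→c (4), a→d (8); capacity 4 + 4 + 8 = 16.
This cut is saturated, so no flow can exceed 16.

16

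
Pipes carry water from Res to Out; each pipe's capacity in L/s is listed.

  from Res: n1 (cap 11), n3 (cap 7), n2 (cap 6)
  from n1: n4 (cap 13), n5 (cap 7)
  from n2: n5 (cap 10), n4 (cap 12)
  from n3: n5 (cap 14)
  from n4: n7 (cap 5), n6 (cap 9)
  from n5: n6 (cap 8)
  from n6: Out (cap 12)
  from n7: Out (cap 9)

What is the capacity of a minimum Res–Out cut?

Augment Res→n1→n4→n6→Out: bottleneck 9, flow now 9.
Augment Res→n1→n4→n7→Out: bottleneck 2, flow now 11.
Augment Res→n2→n4→n7→Out: bottleneck 3, flow now 14.
Augment Res→n2→n5→n6→Out: bottleneck 3, flow now 17.
No augmenting path remains; maximum flow = 17.
By max-flow min-cut, the minimum cut capacity equals the max flow.
In the residual graph, reachable from Res: {Res, n1, n2, n3, n4, n5, n6}.
Min-cut edges: n4→n7 (5), n6→Out (12); capacity 5 + 12 = 17.

17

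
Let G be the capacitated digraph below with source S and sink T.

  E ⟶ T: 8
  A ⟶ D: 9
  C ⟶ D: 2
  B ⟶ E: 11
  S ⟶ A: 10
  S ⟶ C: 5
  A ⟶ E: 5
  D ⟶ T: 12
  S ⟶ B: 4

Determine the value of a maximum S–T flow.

16

Augment S→A→D→T: bottleneck 9, flow now 9.
Augment S→A→E→T: bottleneck 1, flow now 10.
Augment S→B→E→T: bottleneck 4, flow now 14.
Augment S→C→D→T: bottleneck 2, flow now 16.
No augmenting path remains; maximum flow = 16.
In the residual graph, reachable from S: {S, C}.
Min-cut edges: S→A (10), S→B (4), C→D (2); capacity 10 + 4 + 2 = 16.
This cut is saturated, so no flow can exceed 16.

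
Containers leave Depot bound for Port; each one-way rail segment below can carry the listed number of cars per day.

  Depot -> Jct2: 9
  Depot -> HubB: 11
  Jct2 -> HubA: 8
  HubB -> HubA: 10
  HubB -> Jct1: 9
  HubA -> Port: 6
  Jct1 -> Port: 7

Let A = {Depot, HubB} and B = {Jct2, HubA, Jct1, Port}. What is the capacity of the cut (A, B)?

28

Edges leaving {Depot, HubB}: Depot→Jct2 (9), HubB→HubA (10), HubB→Jct1 (9).
Cut capacity = 9 + 10 + 9 = 28.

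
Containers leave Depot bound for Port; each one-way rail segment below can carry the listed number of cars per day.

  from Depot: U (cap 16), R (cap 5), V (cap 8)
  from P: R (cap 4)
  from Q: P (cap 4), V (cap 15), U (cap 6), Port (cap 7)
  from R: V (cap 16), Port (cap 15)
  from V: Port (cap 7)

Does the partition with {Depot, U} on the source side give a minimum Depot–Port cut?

Given cut capacity: 5 + 8 = 13.
Augment Depot→R→Port: bottleneck 5, flow now 5.
Augment Depot→V→Port: bottleneck 7, flow now 12.
No augmenting path remains; maximum flow = 12.
In the residual graph, reachable from Depot: {Depot, U, V}.
Min-cut edges: Depot→R (5), V→Port (7); capacity 5 + 7 = 12.
Cut capacity 13 exceeds the max flow 12, so it is not minimum.

No — its capacity is 13, but the minimum cut has capacity 12.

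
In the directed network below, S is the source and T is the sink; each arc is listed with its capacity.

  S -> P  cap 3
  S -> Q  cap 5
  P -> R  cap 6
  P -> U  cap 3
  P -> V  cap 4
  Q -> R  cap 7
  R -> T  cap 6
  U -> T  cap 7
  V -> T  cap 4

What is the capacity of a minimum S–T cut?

8

Augment S→P→R→T: bottleneck 3, flow now 3.
Augment S→Q→R→T: bottleneck 3, flow now 6.
Augment S→Q→R→P→U→T: bottleneck 2, flow now 8. (uses reverse residual edge)
No augmenting path remains; maximum flow = 8.
By max-flow min-cut, the minimum cut capacity equals the max flow.
In the residual graph, reachable from S: {S}.
Min-cut edges: S→P (3), S→Q (5); capacity 3 + 5 = 8.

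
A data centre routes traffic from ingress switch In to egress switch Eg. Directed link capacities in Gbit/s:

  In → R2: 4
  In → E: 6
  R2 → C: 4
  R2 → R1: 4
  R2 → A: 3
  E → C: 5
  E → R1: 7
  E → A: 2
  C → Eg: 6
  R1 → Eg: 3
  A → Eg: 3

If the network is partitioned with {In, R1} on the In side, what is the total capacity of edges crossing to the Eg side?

13

Edges leaving {In, R1}: In→R2 (4), In→E (6), R1→Eg (3).
Cut capacity = 4 + 6 + 3 = 13.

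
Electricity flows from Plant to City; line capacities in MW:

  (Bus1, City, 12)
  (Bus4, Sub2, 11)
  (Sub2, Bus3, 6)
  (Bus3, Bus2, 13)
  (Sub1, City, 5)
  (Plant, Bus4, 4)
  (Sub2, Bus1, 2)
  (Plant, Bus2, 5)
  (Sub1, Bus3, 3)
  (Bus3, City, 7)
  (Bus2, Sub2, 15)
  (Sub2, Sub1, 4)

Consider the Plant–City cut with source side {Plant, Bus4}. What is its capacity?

16

Edges leaving {Plant, Bus4}: Plant→Bus2 (5), Bus4→Sub2 (11).
Cut capacity = 5 + 11 = 16.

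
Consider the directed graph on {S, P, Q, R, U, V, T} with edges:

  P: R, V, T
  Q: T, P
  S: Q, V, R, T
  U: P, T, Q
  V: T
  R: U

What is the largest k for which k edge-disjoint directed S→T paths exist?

Assign every edge capacity 1; by Menger, the answer equals the max flow.
Path S→T (+1); total 1.
Path S→Q→T (+1); total 2.
Path S→V→T (+1); total 3.
Path S→R→U→T (+1); total 4.
No residual S→T path; max flow = 4.
Certifying cut of size 4: {S→Q, S→R, S→T, S→V}.

4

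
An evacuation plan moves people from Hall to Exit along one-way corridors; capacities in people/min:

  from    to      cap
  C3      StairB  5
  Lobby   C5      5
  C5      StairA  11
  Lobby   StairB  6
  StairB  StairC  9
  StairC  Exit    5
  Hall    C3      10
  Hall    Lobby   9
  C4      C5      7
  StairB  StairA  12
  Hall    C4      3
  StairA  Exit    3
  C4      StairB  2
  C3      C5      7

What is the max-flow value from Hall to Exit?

8

Augment Hall→C4→StairB→StairC→Exit: bottleneck 2, flow now 2.
Augment Hall→C4→C5→StairA→Exit: bottleneck 1, flow now 3.
Augment Hall→Lobby→StairB→StairC→Exit: bottleneck 3, flow now 6.
Augment Hall→Lobby→StairB→StairA→Exit: bottleneck 2, flow now 8.
No augmenting path remains; maximum flow = 8.
In the residual graph, reachable from Hall: {Hall, C4, Lobby, C3, StairB, C5, StairC, StairA}.
Min-cut edges: StairC→Exit (5), StairA→Exit (3); capacity 5 + 3 = 8.
This cut is saturated, so no flow can exceed 8.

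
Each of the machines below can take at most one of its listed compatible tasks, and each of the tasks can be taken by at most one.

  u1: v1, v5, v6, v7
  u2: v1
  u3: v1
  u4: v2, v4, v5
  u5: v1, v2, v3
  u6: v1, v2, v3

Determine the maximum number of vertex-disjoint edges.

5

Unit-capacity flow: source→left, listed edges, right→sink; max matching = max flow.
Augmenting path u1→v1 (+1); matched 1.
Augmenting path u4→v2 (+1); matched 2.
Augmenting path u5→v3 (+1); matched 3.
Augmenting path u2→v1→u1→v5 (+1); matched 4.
Augmenting path u6→v2→u4→v4 (+1); matched 5.
No augmenting path remains; maximum matching = 5.
König certificate: {u1, u4, u5, u6, v1} is a vertex cover of size 5 (every listed pair touches it), so no matching can be larger.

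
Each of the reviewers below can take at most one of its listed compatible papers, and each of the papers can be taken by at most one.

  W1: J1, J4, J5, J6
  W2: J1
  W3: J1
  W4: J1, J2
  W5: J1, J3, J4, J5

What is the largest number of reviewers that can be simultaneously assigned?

4

Unit-capacity flow: source→left, listed edges, right→sink; max matching = max flow.
Augmenting path W1→J1 (+1); matched 1.
Augmenting path W4→J2 (+1); matched 2.
Augmenting path W5→J3 (+1); matched 3.
Augmenting path W2→J1→W1→J4 (+1); matched 4.
No augmenting path remains; maximum matching = 4.
König certificate: {W1, W4, W5, J1} is a vertex cover of size 4 (every listed pair touches it), so no matching can be larger.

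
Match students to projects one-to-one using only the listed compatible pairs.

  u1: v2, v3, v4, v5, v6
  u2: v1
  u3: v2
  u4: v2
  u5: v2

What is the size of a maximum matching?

Unit-capacity flow: source→left, listed edges, right→sink; max matching = max flow.
Augmenting path u1→v2 (+1); matched 1.
Augmenting path u2→v1 (+1); matched 2.
Augmenting path u3→v2→u1→v3 (+1); matched 3.
No augmenting path remains; maximum matching = 3.
König certificate: {u1, u2, v2} is a vertex cover of size 3 (every listed pair touches it), so no matching can be larger.

3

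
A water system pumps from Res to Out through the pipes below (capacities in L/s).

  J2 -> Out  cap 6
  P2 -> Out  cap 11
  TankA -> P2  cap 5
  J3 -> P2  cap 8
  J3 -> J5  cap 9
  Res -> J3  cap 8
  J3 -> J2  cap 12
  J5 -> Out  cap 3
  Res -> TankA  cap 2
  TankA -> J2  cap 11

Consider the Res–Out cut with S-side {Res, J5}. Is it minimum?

Given cut capacity: 2 + 8 + 3 = 13.
Augment Res→TankA→J2→Out: bottleneck 2, flow now 2.
Augment Res→J3→J5→Out: bottleneck 3, flow now 5.
Augment Res→J3→J2→Out: bottleneck 4, flow now 9.
Augment Res→J3→P2→Out: bottleneck 1, flow now 10.
No augmenting path remains; maximum flow = 10.
In the residual graph, reachable from Res: {Res}.
Min-cut edges: Res→TankA (2), Res→J3 (8); capacity 2 + 8 = 10.
Cut capacity 13 exceeds the max flow 10, so it is not minimum.

No — its capacity is 13, but the minimum cut has capacity 10.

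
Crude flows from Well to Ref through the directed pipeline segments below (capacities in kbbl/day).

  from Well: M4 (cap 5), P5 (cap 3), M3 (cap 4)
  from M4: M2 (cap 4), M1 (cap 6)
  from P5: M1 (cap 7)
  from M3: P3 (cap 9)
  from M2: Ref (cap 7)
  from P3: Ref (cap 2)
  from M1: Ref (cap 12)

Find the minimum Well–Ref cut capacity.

Augment Well→M4→M2→Ref: bottleneck 4, flow now 4.
Augment Well→M4→M1→Ref: bottleneck 1, flow now 5.
Augment Well→P5→M1→Ref: bottleneck 3, flow now 8.
Augment Well→M3→P3→Ref: bottleneck 2, flow now 10.
No augmenting path remains; maximum flow = 10.
By max-flow min-cut, the minimum cut capacity equals the max flow.
In the residual graph, reachable from Well: {Well, M3, P3}.
Min-cut edges: Well→M4 (5), Well→P5 (3), P3→Ref (2); capacity 5 + 3 + 2 = 10.

10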